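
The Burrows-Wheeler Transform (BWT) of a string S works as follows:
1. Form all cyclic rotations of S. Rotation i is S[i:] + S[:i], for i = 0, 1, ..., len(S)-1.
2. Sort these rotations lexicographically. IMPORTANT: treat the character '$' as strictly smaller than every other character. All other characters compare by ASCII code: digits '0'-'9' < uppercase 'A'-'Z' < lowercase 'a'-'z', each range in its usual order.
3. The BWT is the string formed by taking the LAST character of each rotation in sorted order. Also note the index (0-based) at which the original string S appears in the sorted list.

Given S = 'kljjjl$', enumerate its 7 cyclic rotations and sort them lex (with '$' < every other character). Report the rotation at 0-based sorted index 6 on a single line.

Answer: ljjjl$k

Derivation:
All 7 rotations (rotation i = S[i:]+S[:i]):
  rot[0] = kljjjl$
  rot[1] = ljjjl$k
  rot[2] = jjjl$kl
  rot[3] = jjl$klj
  rot[4] = jl$kljj
  rot[5] = l$kljjj
  rot[6] = $kljjjl
Sorted (with $ < everything):
  sorted[0] = $kljjjl
  sorted[1] = jjjl$kl
  sorted[2] = jjl$klj
  sorted[3] = jl$kljj
  sorted[4] = kljjjl$
  sorted[5] = l$kljjj
  sorted[6] = ljjjl$k
sorted[6] = ljjjl$k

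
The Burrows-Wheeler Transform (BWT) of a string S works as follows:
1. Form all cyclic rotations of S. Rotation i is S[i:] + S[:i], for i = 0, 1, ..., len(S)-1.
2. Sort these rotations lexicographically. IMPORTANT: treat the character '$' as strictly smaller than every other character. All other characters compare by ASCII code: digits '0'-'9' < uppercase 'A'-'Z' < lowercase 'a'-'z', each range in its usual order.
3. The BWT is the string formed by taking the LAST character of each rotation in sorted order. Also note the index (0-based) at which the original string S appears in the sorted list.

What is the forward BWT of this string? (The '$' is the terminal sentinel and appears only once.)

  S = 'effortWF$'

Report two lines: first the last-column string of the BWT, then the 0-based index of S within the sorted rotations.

Answer: FWt$effor
3

Derivation:
All 9 rotations (rotation i = S[i:]+S[:i]):
  rot[0] = effortWF$
  rot[1] = ffortWF$e
  rot[2] = fortWF$ef
  rot[3] = ortWF$eff
  rot[4] = rtWF$effo
  rot[5] = tWF$effor
  rot[6] = WF$effort
  rot[7] = F$effortW
  rot[8] = $effortWF
Sorted (with $ < everything):
  sorted[0] = $effortWF  (last char: 'F')
  sorted[1] = F$effortW  (last char: 'W')
  sorted[2] = WF$effort  (last char: 't')
  sorted[3] = effortWF$  (last char: '$')
  sorted[4] = ffortWF$e  (last char: 'e')
  sorted[5] = fortWF$ef  (last char: 'f')
  sorted[6] = ortWF$eff  (last char: 'f')
  sorted[7] = rtWF$effo  (last char: 'o')
  sorted[8] = tWF$effor  (last char: 'r')
Last column: FWt$effor
Original string S is at sorted index 3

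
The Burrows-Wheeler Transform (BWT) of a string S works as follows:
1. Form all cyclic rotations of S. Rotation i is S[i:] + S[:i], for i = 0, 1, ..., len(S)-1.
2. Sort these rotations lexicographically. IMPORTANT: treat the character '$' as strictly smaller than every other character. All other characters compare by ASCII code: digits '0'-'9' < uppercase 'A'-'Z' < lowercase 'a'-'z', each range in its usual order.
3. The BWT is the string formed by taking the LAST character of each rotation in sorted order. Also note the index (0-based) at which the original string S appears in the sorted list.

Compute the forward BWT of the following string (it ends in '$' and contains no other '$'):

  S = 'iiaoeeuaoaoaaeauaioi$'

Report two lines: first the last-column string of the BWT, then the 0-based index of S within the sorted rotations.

All 21 rotations (rotation i = S[i:]+S[:i]):
  rot[0] = iiaoeeuaoaoaaeauaioi$
  rot[1] = iaoeeuaoaoaaeauaioi$i
  rot[2] = aoeeuaoaoaaeauaioi$ii
  rot[3] = oeeuaoaoaaeauaioi$iia
  rot[4] = eeuaoaoaaeauaioi$iiao
  rot[5] = euaoaoaaeauaioi$iiaoe
  rot[6] = uaoaoaaeauaioi$iiaoee
  rot[7] = aoaoaaeauaioi$iiaoeeu
  rot[8] = oaoaaeauaioi$iiaoeeua
  rot[9] = aoaaeauaioi$iiaoeeuao
  rot[10] = oaaeauaioi$iiaoeeuaoa
  rot[11] = aaeauaioi$iiaoeeuaoao
  rot[12] = aeauaioi$iiaoeeuaoaoa
  rot[13] = eauaioi$iiaoeeuaoaoaa
  rot[14] = auaioi$iiaoeeuaoaoaae
  rot[15] = uaioi$iiaoeeuaoaoaaea
  rot[16] = aioi$iiaoeeuaoaoaaeau
  rot[17] = ioi$iiaoeeuaoaoaaeaua
  rot[18] = oi$iiaoeeuaoaoaaeauai
  rot[19] = i$iiaoeeuaoaoaaeauaio
  rot[20] = $iiaoeeuaoaoaaeauaioi
Sorted (with $ < everything):
  sorted[0] = $iiaoeeuaoaoaaeauaioi  (last char: 'i')
  sorted[1] = aaeauaioi$iiaoeeuaoao  (last char: 'o')
  sorted[2] = aeauaioi$iiaoeeuaoaoa  (last char: 'a')
  sorted[3] = aioi$iiaoeeuaoaoaaeau  (last char: 'u')
  sorted[4] = aoaaeauaioi$iiaoeeuao  (last char: 'o')
  sorted[5] = aoaoaaeauaioi$iiaoeeu  (last char: 'u')
  sorted[6] = aoeeuaoaoaaeauaioi$ii  (last char: 'i')
  sorted[7] = auaioi$iiaoeeuaoaoaae  (last char: 'e')
  sorted[8] = eauaioi$iiaoeeuaoaoaa  (last char: 'a')
  sorted[9] = eeuaoaoaaeauaioi$iiao  (last char: 'o')
  sorted[10] = euaoaoaaeauaioi$iiaoe  (last char: 'e')
  sorted[11] = i$iiaoeeuaoaoaaeauaio  (last char: 'o')
  sorted[12] = iaoeeuaoaoaaeauaioi$i  (last char: 'i')
  sorted[13] = iiaoeeuaoaoaaeauaioi$  (last char: '$')
  sorted[14] = ioi$iiaoeeuaoaoaaeaua  (last char: 'a')
  sorted[15] = oaaeauaioi$iiaoeeuaoa  (last char: 'a')
  sorted[16] = oaoaaeauaioi$iiaoeeua  (last char: 'a')
  sorted[17] = oeeuaoaoaaeauaioi$iia  (last char: 'a')
  sorted[18] = oi$iiaoeeuaoaoaaeauai  (last char: 'i')
  sorted[19] = uaioi$iiaoeeuaoaoaaea  (last char: 'a')
  sorted[20] = uaoaoaaeauaioi$iiaoee  (last char: 'e')
Last column: ioauouieaoeoi$aaaaiae
Original string S is at sorted index 13

Answer: ioauouieaoeoi$aaaaiae
13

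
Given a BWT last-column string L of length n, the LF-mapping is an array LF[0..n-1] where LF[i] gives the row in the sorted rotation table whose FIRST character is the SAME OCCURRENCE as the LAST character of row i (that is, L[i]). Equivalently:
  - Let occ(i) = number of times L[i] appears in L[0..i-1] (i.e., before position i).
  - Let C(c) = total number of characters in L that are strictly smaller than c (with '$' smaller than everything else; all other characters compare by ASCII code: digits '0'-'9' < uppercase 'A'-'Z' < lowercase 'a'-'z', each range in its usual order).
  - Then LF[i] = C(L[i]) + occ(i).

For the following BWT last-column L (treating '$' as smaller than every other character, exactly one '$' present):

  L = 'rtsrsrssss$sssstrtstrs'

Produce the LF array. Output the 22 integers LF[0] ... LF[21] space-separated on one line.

Answer: 1 18 6 2 7 3 8 9 10 11 0 12 13 14 15 19 4 20 16 21 5 17

Derivation:
Char counts: '$':1, 'r':5, 's':12, 't':4
C (first-col start): C('$')=0, C('r')=1, C('s')=6, C('t')=18
L[0]='r': occ=0, LF[0]=C('r')+0=1+0=1
L[1]='t': occ=0, LF[1]=C('t')+0=18+0=18
L[2]='s': occ=0, LF[2]=C('s')+0=6+0=6
L[3]='r': occ=1, LF[3]=C('r')+1=1+1=2
L[4]='s': occ=1, LF[4]=C('s')+1=6+1=7
L[5]='r': occ=2, LF[5]=C('r')+2=1+2=3
L[6]='s': occ=2, LF[6]=C('s')+2=6+2=8
L[7]='s': occ=3, LF[7]=C('s')+3=6+3=9
L[8]='s': occ=4, LF[8]=C('s')+4=6+4=10
L[9]='s': occ=5, LF[9]=C('s')+5=6+5=11
L[10]='$': occ=0, LF[10]=C('$')+0=0+0=0
L[11]='s': occ=6, LF[11]=C('s')+6=6+6=12
L[12]='s': occ=7, LF[12]=C('s')+7=6+7=13
L[13]='s': occ=8, LF[13]=C('s')+8=6+8=14
L[14]='s': occ=9, LF[14]=C('s')+9=6+9=15
L[15]='t': occ=1, LF[15]=C('t')+1=18+1=19
L[16]='r': occ=3, LF[16]=C('r')+3=1+3=4
L[17]='t': occ=2, LF[17]=C('t')+2=18+2=20
L[18]='s': occ=10, LF[18]=C('s')+10=6+10=16
L[19]='t': occ=3, LF[19]=C('t')+3=18+3=21
L[20]='r': occ=4, LF[20]=C('r')+4=1+4=5
L[21]='s': occ=11, LF[21]=C('s')+11=6+11=17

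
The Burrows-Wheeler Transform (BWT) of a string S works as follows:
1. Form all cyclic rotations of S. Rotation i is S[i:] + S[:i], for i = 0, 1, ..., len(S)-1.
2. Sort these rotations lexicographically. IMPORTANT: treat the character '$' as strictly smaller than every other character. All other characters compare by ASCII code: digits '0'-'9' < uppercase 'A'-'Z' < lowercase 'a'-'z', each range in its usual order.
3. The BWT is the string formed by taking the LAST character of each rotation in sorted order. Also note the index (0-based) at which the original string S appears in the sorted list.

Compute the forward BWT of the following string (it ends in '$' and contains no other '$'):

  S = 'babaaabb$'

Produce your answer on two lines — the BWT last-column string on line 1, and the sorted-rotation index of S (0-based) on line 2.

All 9 rotations (rotation i = S[i:]+S[:i]):
  rot[0] = babaaabb$
  rot[1] = abaaabb$b
  rot[2] = baaabb$ba
  rot[3] = aaabb$bab
  rot[4] = aabb$baba
  rot[5] = abb$babaa
  rot[6] = bb$babaaa
  rot[7] = b$babaaab
  rot[8] = $babaaabb
Sorted (with $ < everything):
  sorted[0] = $babaaabb  (last char: 'b')
  sorted[1] = aaabb$bab  (last char: 'b')
  sorted[2] = aabb$baba  (last char: 'a')
  sorted[3] = abaaabb$b  (last char: 'b')
  sorted[4] = abb$babaa  (last char: 'a')
  sorted[5] = b$babaaab  (last char: 'b')
  sorted[6] = baaabb$ba  (last char: 'a')
  sorted[7] = babaaabb$  (last char: '$')
  sorted[8] = bb$babaaa  (last char: 'a')
Last column: bbababa$a
Original string S is at sorted index 7

Answer: bbababa$a
7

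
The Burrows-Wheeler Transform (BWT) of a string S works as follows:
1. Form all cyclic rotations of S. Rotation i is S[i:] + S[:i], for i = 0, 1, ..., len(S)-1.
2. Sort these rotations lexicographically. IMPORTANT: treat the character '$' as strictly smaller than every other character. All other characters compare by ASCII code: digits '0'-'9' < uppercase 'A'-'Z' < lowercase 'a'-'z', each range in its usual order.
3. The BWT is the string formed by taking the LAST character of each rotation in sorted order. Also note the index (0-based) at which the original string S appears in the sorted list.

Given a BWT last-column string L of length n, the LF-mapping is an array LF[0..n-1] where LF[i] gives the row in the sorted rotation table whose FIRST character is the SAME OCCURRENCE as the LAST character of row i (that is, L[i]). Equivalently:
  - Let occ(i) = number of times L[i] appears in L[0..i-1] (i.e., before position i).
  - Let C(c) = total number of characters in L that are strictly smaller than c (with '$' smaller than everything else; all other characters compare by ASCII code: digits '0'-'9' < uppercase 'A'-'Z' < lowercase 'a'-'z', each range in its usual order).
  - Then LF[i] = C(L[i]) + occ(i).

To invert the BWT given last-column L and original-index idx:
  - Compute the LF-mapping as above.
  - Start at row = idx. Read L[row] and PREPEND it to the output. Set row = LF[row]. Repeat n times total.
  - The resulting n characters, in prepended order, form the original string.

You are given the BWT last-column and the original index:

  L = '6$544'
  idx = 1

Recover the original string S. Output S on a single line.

Answer: 4546$

Derivation:
LF mapping: 4 0 3 1 2
Walk LF starting at row 1, prepending L[row]:
  step 1: row=1, L[1]='$', prepend. Next row=LF[1]=0
  step 2: row=0, L[0]='6', prepend. Next row=LF[0]=4
  step 3: row=4, L[4]='4', prepend. Next row=LF[4]=2
  step 4: row=2, L[2]='5', prepend. Next row=LF[2]=3
  step 5: row=3, L[3]='4', prepend. Next row=LF[3]=1
Reversed output: 4546$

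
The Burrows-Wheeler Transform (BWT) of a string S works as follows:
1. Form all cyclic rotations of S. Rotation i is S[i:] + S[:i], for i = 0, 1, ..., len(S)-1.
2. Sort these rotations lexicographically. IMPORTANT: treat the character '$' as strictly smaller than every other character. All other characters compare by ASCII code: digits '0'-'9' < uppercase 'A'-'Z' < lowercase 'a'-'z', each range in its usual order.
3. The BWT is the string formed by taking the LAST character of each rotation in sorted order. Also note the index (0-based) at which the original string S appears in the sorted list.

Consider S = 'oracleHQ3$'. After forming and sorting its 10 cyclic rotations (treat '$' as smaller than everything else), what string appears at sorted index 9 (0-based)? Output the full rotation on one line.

Answer: racleHQ3$o

Derivation:
All 10 rotations (rotation i = S[i:]+S[:i]):
  rot[0] = oracleHQ3$
  rot[1] = racleHQ3$o
  rot[2] = acleHQ3$or
  rot[3] = cleHQ3$ora
  rot[4] = leHQ3$orac
  rot[5] = eHQ3$oracl
  rot[6] = HQ3$oracle
  rot[7] = Q3$oracleH
  rot[8] = 3$oracleHQ
  rot[9] = $oracleHQ3
Sorted (with $ < everything):
  sorted[0] = $oracleHQ3
  sorted[1] = 3$oracleHQ
  sorted[2] = HQ3$oracle
  sorted[3] = Q3$oracleH
  sorted[4] = acleHQ3$or
  sorted[5] = cleHQ3$ora
  sorted[6] = eHQ3$oracl
  sorted[7] = leHQ3$orac
  sorted[8] = oracleHQ3$
  sorted[9] = racleHQ3$o
sorted[9] = racleHQ3$o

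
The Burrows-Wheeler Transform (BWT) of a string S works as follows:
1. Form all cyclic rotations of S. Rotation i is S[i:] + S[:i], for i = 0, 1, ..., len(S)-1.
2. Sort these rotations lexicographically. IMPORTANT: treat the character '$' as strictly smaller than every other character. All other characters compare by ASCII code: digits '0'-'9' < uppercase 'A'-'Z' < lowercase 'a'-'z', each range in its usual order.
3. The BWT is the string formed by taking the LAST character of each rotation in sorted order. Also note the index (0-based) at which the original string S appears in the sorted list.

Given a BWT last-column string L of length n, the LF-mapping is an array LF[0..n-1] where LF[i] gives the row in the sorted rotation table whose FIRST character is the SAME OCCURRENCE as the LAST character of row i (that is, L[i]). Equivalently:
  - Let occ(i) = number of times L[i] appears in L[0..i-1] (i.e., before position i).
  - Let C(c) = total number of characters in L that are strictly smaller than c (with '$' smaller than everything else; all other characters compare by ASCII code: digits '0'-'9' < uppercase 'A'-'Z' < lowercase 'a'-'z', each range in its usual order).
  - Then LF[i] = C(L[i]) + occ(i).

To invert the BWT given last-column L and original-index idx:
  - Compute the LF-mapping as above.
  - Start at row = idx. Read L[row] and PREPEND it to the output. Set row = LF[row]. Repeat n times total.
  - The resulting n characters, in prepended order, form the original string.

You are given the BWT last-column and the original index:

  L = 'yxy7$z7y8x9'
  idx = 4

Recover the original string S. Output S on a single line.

LF mapping: 7 5 8 1 0 10 2 9 3 6 4
Walk LF starting at row 4, prepending L[row]:
  step 1: row=4, L[4]='$', prepend. Next row=LF[4]=0
  step 2: row=0, L[0]='y', prepend. Next row=LF[0]=7
  step 3: row=7, L[7]='y', prepend. Next row=LF[7]=9
  step 4: row=9, L[9]='x', prepend. Next row=LF[9]=6
  step 5: row=6, L[6]='7', prepend. Next row=LF[6]=2
  step 6: row=2, L[2]='y', prepend. Next row=LF[2]=8
  step 7: row=8, L[8]='8', prepend. Next row=LF[8]=3
  step 8: row=3, L[3]='7', prepend. Next row=LF[3]=1
  step 9: row=1, L[1]='x', prepend. Next row=LF[1]=5
  step 10: row=5, L[5]='z', prepend. Next row=LF[5]=10
  step 11: row=10, L[10]='9', prepend. Next row=LF[10]=4
Reversed output: 9zx78y7xyy$

Answer: 9zx78y7xyy$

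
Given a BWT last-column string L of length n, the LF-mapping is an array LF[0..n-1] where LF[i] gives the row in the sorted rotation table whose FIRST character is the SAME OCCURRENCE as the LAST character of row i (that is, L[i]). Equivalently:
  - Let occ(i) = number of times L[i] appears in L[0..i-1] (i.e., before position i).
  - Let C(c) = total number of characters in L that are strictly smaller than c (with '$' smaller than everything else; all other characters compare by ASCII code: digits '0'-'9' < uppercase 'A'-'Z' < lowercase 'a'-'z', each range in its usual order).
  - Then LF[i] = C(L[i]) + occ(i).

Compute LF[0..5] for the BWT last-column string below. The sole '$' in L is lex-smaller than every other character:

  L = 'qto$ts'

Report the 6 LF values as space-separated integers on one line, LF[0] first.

Answer: 2 4 1 0 5 3

Derivation:
Char counts: '$':1, 'o':1, 'q':1, 's':1, 't':2
C (first-col start): C('$')=0, C('o')=1, C('q')=2, C('s')=3, C('t')=4
L[0]='q': occ=0, LF[0]=C('q')+0=2+0=2
L[1]='t': occ=0, LF[1]=C('t')+0=4+0=4
L[2]='o': occ=0, LF[2]=C('o')+0=1+0=1
L[3]='$': occ=0, LF[3]=C('$')+0=0+0=0
L[4]='t': occ=1, LF[4]=C('t')+1=4+1=5
L[5]='s': occ=0, LF[5]=C('s')+0=3+0=3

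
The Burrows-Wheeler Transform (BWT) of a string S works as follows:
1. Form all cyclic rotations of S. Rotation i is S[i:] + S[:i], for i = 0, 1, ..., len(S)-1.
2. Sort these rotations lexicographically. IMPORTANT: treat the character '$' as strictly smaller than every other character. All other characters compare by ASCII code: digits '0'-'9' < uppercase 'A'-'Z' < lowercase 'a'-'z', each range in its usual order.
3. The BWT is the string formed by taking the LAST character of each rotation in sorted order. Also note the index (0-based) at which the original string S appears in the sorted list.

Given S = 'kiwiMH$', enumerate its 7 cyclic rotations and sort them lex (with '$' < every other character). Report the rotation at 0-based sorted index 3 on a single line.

All 7 rotations (rotation i = S[i:]+S[:i]):
  rot[0] = kiwiMH$
  rot[1] = iwiMH$k
  rot[2] = wiMH$ki
  rot[3] = iMH$kiw
  rot[4] = MH$kiwi
  rot[5] = H$kiwiM
  rot[6] = $kiwiMH
Sorted (with $ < everything):
  sorted[0] = $kiwiMH
  sorted[1] = H$kiwiM
  sorted[2] = MH$kiwi
  sorted[3] = iMH$kiw
  sorted[4] = iwiMH$k
  sorted[5] = kiwiMH$
  sorted[6] = wiMH$ki
sorted[3] = iMH$kiw

Answer: iMH$kiw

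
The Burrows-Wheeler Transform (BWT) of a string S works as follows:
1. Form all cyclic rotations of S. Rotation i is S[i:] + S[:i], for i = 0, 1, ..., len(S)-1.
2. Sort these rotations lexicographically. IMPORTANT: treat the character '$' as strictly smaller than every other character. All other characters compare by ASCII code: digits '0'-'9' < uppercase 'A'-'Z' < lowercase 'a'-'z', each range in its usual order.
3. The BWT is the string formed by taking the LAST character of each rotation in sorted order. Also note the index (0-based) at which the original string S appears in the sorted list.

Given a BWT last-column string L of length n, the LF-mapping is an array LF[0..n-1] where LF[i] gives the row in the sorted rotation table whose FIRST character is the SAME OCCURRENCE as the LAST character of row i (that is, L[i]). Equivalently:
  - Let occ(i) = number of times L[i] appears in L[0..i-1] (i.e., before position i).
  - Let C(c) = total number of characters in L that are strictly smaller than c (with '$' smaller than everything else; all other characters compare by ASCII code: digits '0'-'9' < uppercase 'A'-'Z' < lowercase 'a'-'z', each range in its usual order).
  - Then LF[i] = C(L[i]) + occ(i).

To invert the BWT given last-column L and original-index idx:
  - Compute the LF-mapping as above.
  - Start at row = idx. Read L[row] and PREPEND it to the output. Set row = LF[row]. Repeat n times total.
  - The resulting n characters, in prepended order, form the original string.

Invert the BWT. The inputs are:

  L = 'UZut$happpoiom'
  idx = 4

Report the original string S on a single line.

Answer: hippopotamuZU$

Derivation:
LF mapping: 1 2 13 12 0 4 3 9 10 11 7 5 8 6
Walk LF starting at row 4, prepending L[row]:
  step 1: row=4, L[4]='$', prepend. Next row=LF[4]=0
  step 2: row=0, L[0]='U', prepend. Next row=LF[0]=1
  step 3: row=1, L[1]='Z', prepend. Next row=LF[1]=2
  step 4: row=2, L[2]='u', prepend. Next row=LF[2]=13
  step 5: row=13, L[13]='m', prepend. Next row=LF[13]=6
  step 6: row=6, L[6]='a', prepend. Next row=LF[6]=3
  step 7: row=3, L[3]='t', prepend. Next row=LF[3]=12
  step 8: row=12, L[12]='o', prepend. Next row=LF[12]=8
  step 9: row=8, L[8]='p', prepend. Next row=LF[8]=10
  step 10: row=10, L[10]='o', prepend. Next row=LF[10]=7
  step 11: row=7, L[7]='p', prepend. Next row=LF[7]=9
  step 12: row=9, L[9]='p', prepend. Next row=LF[9]=11
  step 13: row=11, L[11]='i', prepend. Next row=LF[11]=5
  step 14: row=5, L[5]='h', prepend. Next row=LF[5]=4
Reversed output: hippopotamuZU$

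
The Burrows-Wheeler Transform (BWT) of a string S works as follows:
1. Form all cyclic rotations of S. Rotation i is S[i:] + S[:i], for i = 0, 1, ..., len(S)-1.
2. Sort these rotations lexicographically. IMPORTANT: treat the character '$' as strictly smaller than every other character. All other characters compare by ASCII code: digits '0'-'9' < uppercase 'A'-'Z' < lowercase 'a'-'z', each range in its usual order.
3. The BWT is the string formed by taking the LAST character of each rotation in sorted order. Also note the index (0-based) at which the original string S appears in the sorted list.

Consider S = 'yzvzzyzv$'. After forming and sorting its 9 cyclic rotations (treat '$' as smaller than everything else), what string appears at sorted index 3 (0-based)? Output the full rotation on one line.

Answer: yzv$yzvzz

Derivation:
All 9 rotations (rotation i = S[i:]+S[:i]):
  rot[0] = yzvzzyzv$
  rot[1] = zvzzyzv$y
  rot[2] = vzzyzv$yz
  rot[3] = zzyzv$yzv
  rot[4] = zyzv$yzvz
  rot[5] = yzv$yzvzz
  rot[6] = zv$yzvzzy
  rot[7] = v$yzvzzyz
  rot[8] = $yzvzzyzv
Sorted (with $ < everything):
  sorted[0] = $yzvzzyzv
  sorted[1] = v$yzvzzyz
  sorted[2] = vzzyzv$yz
  sorted[3] = yzv$yzvzz
  sorted[4] = yzvzzyzv$
  sorted[5] = zv$yzvzzy
  sorted[6] = zvzzyzv$y
  sorted[7] = zyzv$yzvz
  sorted[8] = zzyzv$yzv
sorted[3] = yzv$yzvzz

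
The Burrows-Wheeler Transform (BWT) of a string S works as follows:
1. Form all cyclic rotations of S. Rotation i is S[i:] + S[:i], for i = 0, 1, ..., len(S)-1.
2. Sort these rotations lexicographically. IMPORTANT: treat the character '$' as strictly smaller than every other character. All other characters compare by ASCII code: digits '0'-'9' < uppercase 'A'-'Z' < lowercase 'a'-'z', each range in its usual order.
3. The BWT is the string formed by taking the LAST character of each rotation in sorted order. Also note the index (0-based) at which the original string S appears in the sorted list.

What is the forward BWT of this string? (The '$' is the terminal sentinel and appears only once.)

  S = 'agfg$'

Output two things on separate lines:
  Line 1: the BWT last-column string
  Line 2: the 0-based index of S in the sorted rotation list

Answer: g$gfa
1

Derivation:
All 5 rotations (rotation i = S[i:]+S[:i]):
  rot[0] = agfg$
  rot[1] = gfg$a
  rot[2] = fg$ag
  rot[3] = g$agf
  rot[4] = $agfg
Sorted (with $ < everything):
  sorted[0] = $agfg  (last char: 'g')
  sorted[1] = agfg$  (last char: '$')
  sorted[2] = fg$ag  (last char: 'g')
  sorted[3] = g$agf  (last char: 'f')
  sorted[4] = gfg$a  (last char: 'a')
Last column: g$gfa
Original string S is at sorted index 1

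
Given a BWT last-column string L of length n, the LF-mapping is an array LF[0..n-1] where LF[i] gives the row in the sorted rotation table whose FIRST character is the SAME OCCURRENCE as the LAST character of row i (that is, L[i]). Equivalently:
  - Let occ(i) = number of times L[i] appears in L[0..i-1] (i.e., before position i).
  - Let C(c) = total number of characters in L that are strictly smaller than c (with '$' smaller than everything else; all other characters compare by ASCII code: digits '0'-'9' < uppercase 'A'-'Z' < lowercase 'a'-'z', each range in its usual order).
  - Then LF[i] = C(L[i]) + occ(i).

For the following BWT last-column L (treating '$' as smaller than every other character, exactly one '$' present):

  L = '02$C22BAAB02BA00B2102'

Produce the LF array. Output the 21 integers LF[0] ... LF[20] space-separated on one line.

Char counts: '$':1, '0':5, '1':1, '2':6, 'A':3, 'B':4, 'C':1
C (first-col start): C('$')=0, C('0')=1, C('1')=6, C('2')=7, C('A')=13, C('B')=16, C('C')=20
L[0]='0': occ=0, LF[0]=C('0')+0=1+0=1
L[1]='2': occ=0, LF[1]=C('2')+0=7+0=7
L[2]='$': occ=0, LF[2]=C('$')+0=0+0=0
L[3]='C': occ=0, LF[3]=C('C')+0=20+0=20
L[4]='2': occ=1, LF[4]=C('2')+1=7+1=8
L[5]='2': occ=2, LF[5]=C('2')+2=7+2=9
L[6]='B': occ=0, LF[6]=C('B')+0=16+0=16
L[7]='A': occ=0, LF[7]=C('A')+0=13+0=13
L[8]='A': occ=1, LF[8]=C('A')+1=13+1=14
L[9]='B': occ=1, LF[9]=C('B')+1=16+1=17
L[10]='0': occ=1, LF[10]=C('0')+1=1+1=2
L[11]='2': occ=3, LF[11]=C('2')+3=7+3=10
L[12]='B': occ=2, LF[12]=C('B')+2=16+2=18
L[13]='A': occ=2, LF[13]=C('A')+2=13+2=15
L[14]='0': occ=2, LF[14]=C('0')+2=1+2=3
L[15]='0': occ=3, LF[15]=C('0')+3=1+3=4
L[16]='B': occ=3, LF[16]=C('B')+3=16+3=19
L[17]='2': occ=4, LF[17]=C('2')+4=7+4=11
L[18]='1': occ=0, LF[18]=C('1')+0=6+0=6
L[19]='0': occ=4, LF[19]=C('0')+4=1+4=5
L[20]='2': occ=5, LF[20]=C('2')+5=7+5=12

Answer: 1 7 0 20 8 9 16 13 14 17 2 10 18 15 3 4 19 11 6 5 12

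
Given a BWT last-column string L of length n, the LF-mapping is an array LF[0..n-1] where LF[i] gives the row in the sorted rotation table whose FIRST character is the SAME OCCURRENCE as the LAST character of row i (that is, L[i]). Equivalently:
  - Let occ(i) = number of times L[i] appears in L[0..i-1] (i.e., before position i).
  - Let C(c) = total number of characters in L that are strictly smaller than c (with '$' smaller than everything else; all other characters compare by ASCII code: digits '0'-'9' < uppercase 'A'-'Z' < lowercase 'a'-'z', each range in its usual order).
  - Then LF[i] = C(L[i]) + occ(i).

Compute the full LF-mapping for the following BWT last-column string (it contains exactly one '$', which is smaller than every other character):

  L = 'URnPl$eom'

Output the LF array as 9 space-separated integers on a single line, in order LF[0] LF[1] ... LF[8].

Answer: 3 2 7 1 5 0 4 8 6

Derivation:
Char counts: '$':1, 'P':1, 'R':1, 'U':1, 'e':1, 'l':1, 'm':1, 'n':1, 'o':1
C (first-col start): C('$')=0, C('P')=1, C('R')=2, C('U')=3, C('e')=4, C('l')=5, C('m')=6, C('n')=7, C('o')=8
L[0]='U': occ=0, LF[0]=C('U')+0=3+0=3
L[1]='R': occ=0, LF[1]=C('R')+0=2+0=2
L[2]='n': occ=0, LF[2]=C('n')+0=7+0=7
L[3]='P': occ=0, LF[3]=C('P')+0=1+0=1
L[4]='l': occ=0, LF[4]=C('l')+0=5+0=5
L[5]='$': occ=0, LF[5]=C('$')+0=0+0=0
L[6]='e': occ=0, LF[6]=C('e')+0=4+0=4
L[7]='o': occ=0, LF[7]=C('o')+0=8+0=8
L[8]='m': occ=0, LF[8]=C('m')+0=6+0=6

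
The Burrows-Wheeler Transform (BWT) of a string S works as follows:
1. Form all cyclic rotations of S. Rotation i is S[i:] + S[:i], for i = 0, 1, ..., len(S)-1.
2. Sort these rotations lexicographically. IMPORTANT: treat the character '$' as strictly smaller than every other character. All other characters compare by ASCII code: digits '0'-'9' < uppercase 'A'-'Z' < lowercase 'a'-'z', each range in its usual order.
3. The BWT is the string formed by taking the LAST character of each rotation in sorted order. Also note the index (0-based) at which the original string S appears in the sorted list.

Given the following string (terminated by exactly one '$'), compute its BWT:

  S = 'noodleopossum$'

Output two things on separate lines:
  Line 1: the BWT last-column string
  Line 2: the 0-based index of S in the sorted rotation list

Answer: moldu$onepooss
5

Derivation:
All 14 rotations (rotation i = S[i:]+S[:i]):
  rot[0] = noodleopossum$
  rot[1] = oodleopossum$n
  rot[2] = odleopossum$no
  rot[3] = dleopossum$noo
  rot[4] = leopossum$nood
  rot[5] = eopossum$noodl
  rot[6] = opossum$noodle
  rot[7] = possum$noodleo
  rot[8] = ossum$noodleop
  rot[9] = ssum$noodleopo
  rot[10] = sum$noodleopos
  rot[11] = um$noodleoposs
  rot[12] = m$noodleopossu
  rot[13] = $noodleopossum
Sorted (with $ < everything):
  sorted[0] = $noodleopossum  (last char: 'm')
  sorted[1] = dleopossum$noo  (last char: 'o')
  sorted[2] = eopossum$noodl  (last char: 'l')
  sorted[3] = leopossum$nood  (last char: 'd')
  sorted[4] = m$noodleopossu  (last char: 'u')
  sorted[5] = noodleopossum$  (last char: '$')
  sorted[6] = odleopossum$no  (last char: 'o')
  sorted[7] = oodleopossum$n  (last char: 'n')
  sorted[8] = opossum$noodle  (last char: 'e')
  sorted[9] = ossum$noodleop  (last char: 'p')
  sorted[10] = possum$noodleo  (last char: 'o')
  sorted[11] = ssum$noodleopo  (last char: 'o')
  sorted[12] = sum$noodleopos  (last char: 's')
  sorted[13] = um$noodleoposs  (last char: 's')
Last column: moldu$onepooss
Original string S is at sorted index 5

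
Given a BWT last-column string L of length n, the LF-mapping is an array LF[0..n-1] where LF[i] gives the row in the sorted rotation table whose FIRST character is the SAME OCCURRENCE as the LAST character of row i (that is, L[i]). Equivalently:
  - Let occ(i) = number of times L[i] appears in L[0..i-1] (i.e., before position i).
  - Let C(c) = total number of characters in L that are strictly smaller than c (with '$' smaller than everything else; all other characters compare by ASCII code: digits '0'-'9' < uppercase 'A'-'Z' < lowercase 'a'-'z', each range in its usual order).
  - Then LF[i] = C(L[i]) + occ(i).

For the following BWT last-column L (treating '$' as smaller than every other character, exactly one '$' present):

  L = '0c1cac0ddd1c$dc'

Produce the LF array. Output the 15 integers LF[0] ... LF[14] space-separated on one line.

Char counts: '$':1, '0':2, '1':2, 'a':1, 'c':5, 'd':4
C (first-col start): C('$')=0, C('0')=1, C('1')=3, C('a')=5, C('c')=6, C('d')=11
L[0]='0': occ=0, LF[0]=C('0')+0=1+0=1
L[1]='c': occ=0, LF[1]=C('c')+0=6+0=6
L[2]='1': occ=0, LF[2]=C('1')+0=3+0=3
L[3]='c': occ=1, LF[3]=C('c')+1=6+1=7
L[4]='a': occ=0, LF[4]=C('a')+0=5+0=5
L[5]='c': occ=2, LF[5]=C('c')+2=6+2=8
L[6]='0': occ=1, LF[6]=C('0')+1=1+1=2
L[7]='d': occ=0, LF[7]=C('d')+0=11+0=11
L[8]='d': occ=1, LF[8]=C('d')+1=11+1=12
L[9]='d': occ=2, LF[9]=C('d')+2=11+2=13
L[10]='1': occ=1, LF[10]=C('1')+1=3+1=4
L[11]='c': occ=3, LF[11]=C('c')+3=6+3=9
L[12]='$': occ=0, LF[12]=C('$')+0=0+0=0
L[13]='d': occ=3, LF[13]=C('d')+3=11+3=14
L[14]='c': occ=4, LF[14]=C('c')+4=6+4=10

Answer: 1 6 3 7 5 8 2 11 12 13 4 9 0 14 10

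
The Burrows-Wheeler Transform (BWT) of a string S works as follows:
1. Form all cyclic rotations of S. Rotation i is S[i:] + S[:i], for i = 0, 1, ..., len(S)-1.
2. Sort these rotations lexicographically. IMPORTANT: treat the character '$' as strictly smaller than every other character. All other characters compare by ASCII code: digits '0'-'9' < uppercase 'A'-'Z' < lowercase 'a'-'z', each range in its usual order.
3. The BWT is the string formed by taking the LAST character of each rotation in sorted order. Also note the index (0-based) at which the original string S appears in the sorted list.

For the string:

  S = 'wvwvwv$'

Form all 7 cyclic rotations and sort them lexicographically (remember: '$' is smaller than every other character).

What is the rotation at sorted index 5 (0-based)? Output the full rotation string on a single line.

All 7 rotations (rotation i = S[i:]+S[:i]):
  rot[0] = wvwvwv$
  rot[1] = vwvwv$w
  rot[2] = wvwv$wv
  rot[3] = vwv$wvw
  rot[4] = wv$wvwv
  rot[5] = v$wvwvw
  rot[6] = $wvwvwv
Sorted (with $ < everything):
  sorted[0] = $wvwvwv
  sorted[1] = v$wvwvw
  sorted[2] = vwv$wvw
  sorted[3] = vwvwv$w
  sorted[4] = wv$wvwv
  sorted[5] = wvwv$wv
  sorted[6] = wvwvwv$
sorted[5] = wvwv$wv

Answer: wvwv$wv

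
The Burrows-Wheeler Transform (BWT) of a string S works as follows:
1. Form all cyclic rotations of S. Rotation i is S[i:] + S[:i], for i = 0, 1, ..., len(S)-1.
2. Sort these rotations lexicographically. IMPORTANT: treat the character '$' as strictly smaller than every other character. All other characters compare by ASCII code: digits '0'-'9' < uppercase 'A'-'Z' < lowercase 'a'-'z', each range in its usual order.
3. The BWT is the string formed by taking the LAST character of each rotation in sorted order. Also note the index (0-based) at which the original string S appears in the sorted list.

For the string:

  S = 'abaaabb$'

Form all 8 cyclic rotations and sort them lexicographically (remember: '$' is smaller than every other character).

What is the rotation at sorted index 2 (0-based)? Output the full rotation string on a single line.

All 8 rotations (rotation i = S[i:]+S[:i]):
  rot[0] = abaaabb$
  rot[1] = baaabb$a
  rot[2] = aaabb$ab
  rot[3] = aabb$aba
  rot[4] = abb$abaa
  rot[5] = bb$abaaa
  rot[6] = b$abaaab
  rot[7] = $abaaabb
Sorted (with $ < everything):
  sorted[0] = $abaaabb
  sorted[1] = aaabb$ab
  sorted[2] = aabb$aba
  sorted[3] = abaaabb$
  sorted[4] = abb$abaa
  sorted[5] = b$abaaab
  sorted[6] = baaabb$a
  sorted[7] = bb$abaaa
sorted[2] = aabb$aba

Answer: aabb$aba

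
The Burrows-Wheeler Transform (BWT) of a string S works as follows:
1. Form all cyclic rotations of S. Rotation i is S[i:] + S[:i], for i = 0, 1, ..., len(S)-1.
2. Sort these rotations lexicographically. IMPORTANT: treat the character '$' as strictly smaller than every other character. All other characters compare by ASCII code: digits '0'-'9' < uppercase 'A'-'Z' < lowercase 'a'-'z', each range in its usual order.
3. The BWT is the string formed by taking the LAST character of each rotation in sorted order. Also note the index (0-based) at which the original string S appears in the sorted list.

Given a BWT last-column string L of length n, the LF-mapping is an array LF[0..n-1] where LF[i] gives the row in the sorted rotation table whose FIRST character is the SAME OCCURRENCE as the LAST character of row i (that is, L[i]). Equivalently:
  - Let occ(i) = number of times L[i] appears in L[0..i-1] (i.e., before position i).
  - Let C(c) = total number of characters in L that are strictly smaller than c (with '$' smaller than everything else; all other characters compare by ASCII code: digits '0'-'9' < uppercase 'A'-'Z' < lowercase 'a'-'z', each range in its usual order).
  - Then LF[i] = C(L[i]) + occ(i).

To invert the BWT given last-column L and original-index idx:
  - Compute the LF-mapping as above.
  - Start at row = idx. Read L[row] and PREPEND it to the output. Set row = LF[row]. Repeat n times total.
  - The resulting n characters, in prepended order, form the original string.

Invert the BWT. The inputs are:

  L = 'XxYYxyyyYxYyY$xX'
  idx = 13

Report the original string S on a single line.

Answer: yYxxYYXyxyYyYxX$

Derivation:
LF mapping: 1 8 3 4 9 12 13 14 5 10 6 15 7 0 11 2
Walk LF starting at row 13, prepending L[row]:
  step 1: row=13, L[13]='$', prepend. Next row=LF[13]=0
  step 2: row=0, L[0]='X', prepend. Next row=LF[0]=1
  step 3: row=1, L[1]='x', prepend. Next row=LF[1]=8
  step 4: row=8, L[8]='Y', prepend. Next row=LF[8]=5
  step 5: row=5, L[5]='y', prepend. Next row=LF[5]=12
  step 6: row=12, L[12]='Y', prepend. Next row=LF[12]=7
  step 7: row=7, L[7]='y', prepend. Next row=LF[7]=14
  step 8: row=14, L[14]='x', prepend. Next row=LF[14]=11
  step 9: row=11, L[11]='y', prepend. Next row=LF[11]=15
  step 10: row=15, L[15]='X', prepend. Next row=LF[15]=2
  step 11: row=2, L[2]='Y', prepend. Next row=LF[2]=3
  step 12: row=3, L[3]='Y', prepend. Next row=LF[3]=4
  step 13: row=4, L[4]='x', prepend. Next row=LF[4]=9
  step 14: row=9, L[9]='x', prepend. Next row=LF[9]=10
  step 15: row=10, L[10]='Y', prepend. Next row=LF[10]=6
  step 16: row=6, L[6]='y', prepend. Next row=LF[6]=13
Reversed output: yYxxYYXyxyYyYxX$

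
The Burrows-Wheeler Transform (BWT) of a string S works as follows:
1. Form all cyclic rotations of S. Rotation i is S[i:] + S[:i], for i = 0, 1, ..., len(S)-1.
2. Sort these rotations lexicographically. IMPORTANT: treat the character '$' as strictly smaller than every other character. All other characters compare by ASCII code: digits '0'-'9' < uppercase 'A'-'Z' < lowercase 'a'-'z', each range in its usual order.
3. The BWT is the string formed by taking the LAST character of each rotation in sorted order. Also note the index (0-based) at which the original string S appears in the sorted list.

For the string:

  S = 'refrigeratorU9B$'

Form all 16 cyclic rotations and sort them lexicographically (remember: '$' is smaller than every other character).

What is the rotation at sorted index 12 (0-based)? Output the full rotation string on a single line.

Answer: ratorU9B$refrige

Derivation:
All 16 rotations (rotation i = S[i:]+S[:i]):
  rot[0] = refrigeratorU9B$
  rot[1] = efrigeratorU9B$r
  rot[2] = frigeratorU9B$re
  rot[3] = rigeratorU9B$ref
  rot[4] = igeratorU9B$refr
  rot[5] = geratorU9B$refri
  rot[6] = eratorU9B$refrig
  rot[7] = ratorU9B$refrige
  rot[8] = atorU9B$refriger
  rot[9] = torU9B$refrigera
  rot[10] = orU9B$refrigerat
  rot[11] = rU9B$refrigerato
  rot[12] = U9B$refrigerator
  rot[13] = 9B$refrigeratorU
  rot[14] = B$refrigeratorU9
  rot[15] = $refrigeratorU9B
Sorted (with $ < everything):
  sorted[0] = $refrigeratorU9B
  sorted[1] = 9B$refrigeratorU
  sorted[2] = B$refrigeratorU9
  sorted[3] = U9B$refrigerator
  sorted[4] = atorU9B$refriger
  sorted[5] = efrigeratorU9B$r
  sorted[6] = eratorU9B$refrig
  sorted[7] = frigeratorU9B$re
  sorted[8] = geratorU9B$refri
  sorted[9] = igeratorU9B$refr
  sorted[10] = orU9B$refrigerat
  sorted[11] = rU9B$refrigerato
  sorted[12] = ratorU9B$refrige
  sorted[13] = refrigeratorU9B$
  sorted[14] = rigeratorU9B$ref
  sorted[15] = torU9B$refrigera
sorted[12] = ratorU9B$refrige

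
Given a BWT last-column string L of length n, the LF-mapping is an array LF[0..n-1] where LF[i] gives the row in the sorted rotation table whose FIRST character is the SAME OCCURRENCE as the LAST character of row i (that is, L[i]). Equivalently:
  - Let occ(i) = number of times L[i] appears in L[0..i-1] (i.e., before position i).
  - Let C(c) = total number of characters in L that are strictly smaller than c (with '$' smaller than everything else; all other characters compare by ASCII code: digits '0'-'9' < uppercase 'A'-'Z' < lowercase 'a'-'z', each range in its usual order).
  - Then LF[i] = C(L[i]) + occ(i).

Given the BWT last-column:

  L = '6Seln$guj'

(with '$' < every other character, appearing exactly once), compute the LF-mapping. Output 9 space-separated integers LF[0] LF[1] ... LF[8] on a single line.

Char counts: '$':1, '6':1, 'S':1, 'e':1, 'g':1, 'j':1, 'l':1, 'n':1, 'u':1
C (first-col start): C('$')=0, C('6')=1, C('S')=2, C('e')=3, C('g')=4, C('j')=5, C('l')=6, C('n')=7, C('u')=8
L[0]='6': occ=0, LF[0]=C('6')+0=1+0=1
L[1]='S': occ=0, LF[1]=C('S')+0=2+0=2
L[2]='e': occ=0, LF[2]=C('e')+0=3+0=3
L[3]='l': occ=0, LF[3]=C('l')+0=6+0=6
L[4]='n': occ=0, LF[4]=C('n')+0=7+0=7
L[5]='$': occ=0, LF[5]=C('$')+0=0+0=0
L[6]='g': occ=0, LF[6]=C('g')+0=4+0=4
L[7]='u': occ=0, LF[7]=C('u')+0=8+0=8
L[8]='j': occ=0, LF[8]=C('j')+0=5+0=5

Answer: 1 2 3 6 7 0 4 8 5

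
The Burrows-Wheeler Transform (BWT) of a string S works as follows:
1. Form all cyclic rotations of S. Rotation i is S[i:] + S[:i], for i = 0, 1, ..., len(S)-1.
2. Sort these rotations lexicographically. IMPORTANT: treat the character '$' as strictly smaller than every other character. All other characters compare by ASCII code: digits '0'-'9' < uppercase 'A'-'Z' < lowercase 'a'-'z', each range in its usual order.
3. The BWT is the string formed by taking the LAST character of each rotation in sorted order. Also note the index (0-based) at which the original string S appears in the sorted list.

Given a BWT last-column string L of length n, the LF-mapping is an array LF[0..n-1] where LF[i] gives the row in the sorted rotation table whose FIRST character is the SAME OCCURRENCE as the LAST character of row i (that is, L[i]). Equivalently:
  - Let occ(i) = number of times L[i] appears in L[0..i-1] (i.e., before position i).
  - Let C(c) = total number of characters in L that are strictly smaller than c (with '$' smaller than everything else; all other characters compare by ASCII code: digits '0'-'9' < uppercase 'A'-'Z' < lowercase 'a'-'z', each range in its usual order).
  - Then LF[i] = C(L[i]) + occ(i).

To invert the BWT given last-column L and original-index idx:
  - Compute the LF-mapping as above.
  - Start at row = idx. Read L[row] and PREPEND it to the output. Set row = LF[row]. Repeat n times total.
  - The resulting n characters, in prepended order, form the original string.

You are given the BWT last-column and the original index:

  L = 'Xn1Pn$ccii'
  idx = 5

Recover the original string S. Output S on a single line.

Answer: cincin1PX$

Derivation:
LF mapping: 3 8 1 2 9 0 4 5 6 7
Walk LF starting at row 5, prepending L[row]:
  step 1: row=5, L[5]='$', prepend. Next row=LF[5]=0
  step 2: row=0, L[0]='X', prepend. Next row=LF[0]=3
  step 3: row=3, L[3]='P', prepend. Next row=LF[3]=2
  step 4: row=2, L[2]='1', prepend. Next row=LF[2]=1
  step 5: row=1, L[1]='n', prepend. Next row=LF[1]=8
  step 6: row=8, L[8]='i', prepend. Next row=LF[8]=6
  step 7: row=6, L[6]='c', prepend. Next row=LF[6]=4
  step 8: row=4, L[4]='n', prepend. Next row=LF[4]=9
  step 9: row=9, L[9]='i', prepend. Next row=LF[9]=7
  step 10: row=7, L[7]='c', prepend. Next row=LF[7]=5
Reversed output: cincin1PX$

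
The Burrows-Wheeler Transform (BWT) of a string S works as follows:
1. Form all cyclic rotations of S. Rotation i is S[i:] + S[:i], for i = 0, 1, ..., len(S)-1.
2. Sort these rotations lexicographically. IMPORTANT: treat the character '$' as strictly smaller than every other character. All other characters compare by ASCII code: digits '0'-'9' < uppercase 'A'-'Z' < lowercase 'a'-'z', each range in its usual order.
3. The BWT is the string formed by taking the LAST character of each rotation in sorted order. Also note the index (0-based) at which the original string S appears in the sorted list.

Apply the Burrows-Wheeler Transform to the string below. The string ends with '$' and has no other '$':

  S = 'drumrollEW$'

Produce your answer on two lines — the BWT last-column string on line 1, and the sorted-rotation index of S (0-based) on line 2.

Answer: WlE$lourmdr
3

Derivation:
All 11 rotations (rotation i = S[i:]+S[:i]):
  rot[0] = drumrollEW$
  rot[1] = rumrollEW$d
  rot[2] = umrollEW$dr
  rot[3] = mrollEW$dru
  rot[4] = rollEW$drum
  rot[5] = ollEW$drumr
  rot[6] = llEW$drumro
  rot[7] = lEW$drumrol
  rot[8] = EW$drumroll
  rot[9] = W$drumrollE
  rot[10] = $drumrollEW
Sorted (with $ < everything):
  sorted[0] = $drumrollEW  (last char: 'W')
  sorted[1] = EW$drumroll  (last char: 'l')
  sorted[2] = W$drumrollE  (last char: 'E')
  sorted[3] = drumrollEW$  (last char: '$')
  sorted[4] = lEW$drumrol  (last char: 'l')
  sorted[5] = llEW$drumro  (last char: 'o')
  sorted[6] = mrollEW$dru  (last char: 'u')
  sorted[7] = ollEW$drumr  (last char: 'r')
  sorted[8] = rollEW$drum  (last char: 'm')
  sorted[9] = rumrollEW$d  (last char: 'd')
  sorted[10] = umrollEW$dr  (last char: 'r')
Last column: WlE$lourmdr
Original string S is at sorted index 3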